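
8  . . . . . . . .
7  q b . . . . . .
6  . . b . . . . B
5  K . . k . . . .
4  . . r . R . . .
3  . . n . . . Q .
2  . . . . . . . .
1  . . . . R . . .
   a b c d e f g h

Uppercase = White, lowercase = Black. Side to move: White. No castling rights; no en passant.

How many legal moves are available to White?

White to move; king on a5.
In check: yes, from the black queen on a7.
Legal moves: none.
Count: 0.

0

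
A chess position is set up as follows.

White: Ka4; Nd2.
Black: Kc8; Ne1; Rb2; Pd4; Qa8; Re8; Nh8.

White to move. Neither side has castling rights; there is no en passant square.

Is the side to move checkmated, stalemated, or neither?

White to move; white king on a4.
In check: yes, from the black queen on a8.
King squares — a3: attacked by Qa8; b3: attacked by Rb2; b4: attacked by Rb2; a5: attacked by Qa8; b5: attacked by Rb2.
Legal moves for White: none.
In check with no legal moves → checkmate.

checkmate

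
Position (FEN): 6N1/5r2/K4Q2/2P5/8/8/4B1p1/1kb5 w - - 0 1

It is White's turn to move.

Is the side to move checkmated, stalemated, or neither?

White to move; white king on a6.
In check: no.
Legal moves for White include: Ne7, Nh6, Qh8, Qd8, Qg7, Qxf7, Qe7, Qh6, Qg6+, Qe6, Qd6, Qc6, Qb6+, Qg5, Qf5+, Qe5, Qh4, Qf4, ... (list truncated; more exist).
White has legal moves and is not in check → neither.

neither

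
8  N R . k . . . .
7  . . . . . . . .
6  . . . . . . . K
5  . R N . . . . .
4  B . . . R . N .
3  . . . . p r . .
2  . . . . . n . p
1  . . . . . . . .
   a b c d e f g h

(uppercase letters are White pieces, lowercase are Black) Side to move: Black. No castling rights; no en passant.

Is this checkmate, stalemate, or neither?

Black to move; black king on d8.
In check: yes, from the white rook on b8.
King squares — c7: attacked by Na8; d7: attacked by Nc5; e7: attacked by Re4; c8: attacked by Rb8; e8: attacked by Re4.
Legal moves for Black: none.
In check with no legal moves → checkmate.

checkmate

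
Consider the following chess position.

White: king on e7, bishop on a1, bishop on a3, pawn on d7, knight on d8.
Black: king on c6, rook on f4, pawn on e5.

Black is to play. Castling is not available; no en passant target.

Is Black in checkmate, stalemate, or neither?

Black to move; black king on c6.
In check: yes, from the white knight on d8.
King squares — b5: available; c5: attacked by Ba3; d5: available; b6: available; d6: attacked by Ba3; b7: attacked by Nd8; c7: available; d7: attacked by Ke7.
Legal moves for Black: Kc7, Kb6, Kd5, Kb5.
Black is in check but has 4 legal moves → neither.

neither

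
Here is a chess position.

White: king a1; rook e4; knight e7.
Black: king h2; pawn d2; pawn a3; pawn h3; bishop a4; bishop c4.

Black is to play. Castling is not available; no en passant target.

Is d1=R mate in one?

yes

After d1=R: white king on a1; in check: yes, from the black rook on d1.
King squares — b1: attacked by Rd1; a2: attacked by Bc4; b2: attacked by Pa3.
White has no legal moves → checkmate.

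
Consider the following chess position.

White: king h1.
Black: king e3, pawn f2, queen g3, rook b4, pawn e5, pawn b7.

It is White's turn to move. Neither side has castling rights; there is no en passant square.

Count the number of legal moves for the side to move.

White to move; king on h1.
In check: no.
Legal moves: none.
Count: 0.

0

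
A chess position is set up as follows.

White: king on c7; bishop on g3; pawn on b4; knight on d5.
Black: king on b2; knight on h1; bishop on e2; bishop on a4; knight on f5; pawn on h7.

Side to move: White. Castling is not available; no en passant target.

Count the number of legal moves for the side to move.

19

White to move; king on c7.
In check: no.
Legal moves: Kd8, Kc8, Kb8, Kb7, Kb6, Ne7, Nf6, Nb6, Nf4, Ne3, Nc3, Bd6, Be5+, Bh4, Bf4, Bh2, Bf2, Be1, b5.
Count: 19.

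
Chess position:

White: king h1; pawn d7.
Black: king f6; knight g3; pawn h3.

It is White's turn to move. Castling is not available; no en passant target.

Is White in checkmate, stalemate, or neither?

neither

White to move; white king on h1.
In check: yes, from the black knight on g3.
Legal moves for White: Kh2, Kg1.
White is in check but has 2 legal moves → neither.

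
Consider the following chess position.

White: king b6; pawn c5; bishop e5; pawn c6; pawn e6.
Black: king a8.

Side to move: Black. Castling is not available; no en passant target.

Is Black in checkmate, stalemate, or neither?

stalemate

Black to move; black king on a8.
In check: no.
King squares — a7: attacked by Kb6; b7: attacked by Kb6; b8: attacked by Be5.
Legal moves for Black: none.
Not in check and no legal moves → stalemate.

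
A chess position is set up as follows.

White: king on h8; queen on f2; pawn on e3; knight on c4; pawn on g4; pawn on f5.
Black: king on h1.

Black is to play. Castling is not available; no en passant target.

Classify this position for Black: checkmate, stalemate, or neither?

stalemate

Black to move; black king on h1.
In check: no.
King squares — g1: attacked by Qf2; g2: attacked by Qf2; h2: attacked by Qf2.
Legal moves for Black: none.
Not in check and no legal moves → stalemate.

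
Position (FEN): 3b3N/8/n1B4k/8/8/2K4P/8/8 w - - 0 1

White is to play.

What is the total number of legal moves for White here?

White to move; king on c3.
In check: no.
Legal moves: Nf7+, Ng6, Be8, Ba8, Bd7, Bb7, Bd5, Bb5, Be4, Ba4, Bf3, Bg2, Bh1, Kd4, Kc4, Kd3, Kb3, Kd2, Kc2, Kb2, h4.
Count: 21.

21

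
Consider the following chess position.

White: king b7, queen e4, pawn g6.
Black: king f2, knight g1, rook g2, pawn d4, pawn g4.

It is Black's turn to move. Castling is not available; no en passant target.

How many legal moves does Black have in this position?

Black to move; king on f2.
In check: no.
Legal moves: Rg3, Rh2, Kg3, Kf1, Nh3, Nf3, Ne2, g3, d3.
Count: 9.

9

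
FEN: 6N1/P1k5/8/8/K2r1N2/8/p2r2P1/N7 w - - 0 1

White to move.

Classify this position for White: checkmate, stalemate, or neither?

White to move; white king on a4.
In check: yes, from the black rook on d4.
King squares — a3: available; b3: available; b4: attacked by Rd4; a5: available; b5: available.
Legal moves for White: Kb5, Ka5, Kb3, Ka3.
White is in check but has 4 legal moves → neither.

neither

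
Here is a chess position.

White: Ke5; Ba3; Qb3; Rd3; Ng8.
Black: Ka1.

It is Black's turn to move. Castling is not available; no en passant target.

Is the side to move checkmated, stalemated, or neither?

Black to move; black king on a1.
In check: no.
King squares — b1: attacked by Qb3; a2: attacked by Qb3; b2: attacked by Ba3.
Legal moves for Black: none.
Not in check and no legal moves → stalemate.

stalemate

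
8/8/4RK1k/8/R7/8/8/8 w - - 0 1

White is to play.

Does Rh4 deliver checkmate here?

After Rh4: black king on h6; in check: yes, from the white rook on h4.
King squares — g5: attacked by Kf6; h5: attacked by Rh4; g6: attacked by Kf6; g7: attacked by Kf6; h7: attacked by Rh4.
Black has no legal moves → checkmate.

yes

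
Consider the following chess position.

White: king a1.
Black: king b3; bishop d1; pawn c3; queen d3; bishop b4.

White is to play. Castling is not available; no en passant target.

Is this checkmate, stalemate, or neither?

stalemate

White to move; white king on a1.
In check: no.
King squares — b1: attacked by Qd3; a2: attacked by Kb3; b2: attacked by Kb3.
Legal moves for White: none.
Not in check and no legal moves → stalemate.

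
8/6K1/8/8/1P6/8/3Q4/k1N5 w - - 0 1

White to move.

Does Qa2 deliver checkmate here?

After Qa2: black king on a1; in check: yes, from the white queen on a2.
King squares — b1: attacked by Qa2; a2: attacked by Nc1; b2: attacked by Qa2.
Black has no legal moves → checkmate.

yes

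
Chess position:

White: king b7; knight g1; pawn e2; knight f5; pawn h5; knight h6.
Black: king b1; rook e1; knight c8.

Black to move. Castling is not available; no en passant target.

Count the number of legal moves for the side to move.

14

Black to move; king on b1.
In check: no.
Legal moves: Ne7, Na7, Nd6+, Nb6, Rxe2, Rxg1, Rf1, Rd1, Rc1, Kc2, Kb2, Ka2, Kc1, Ka1.
Count: 14.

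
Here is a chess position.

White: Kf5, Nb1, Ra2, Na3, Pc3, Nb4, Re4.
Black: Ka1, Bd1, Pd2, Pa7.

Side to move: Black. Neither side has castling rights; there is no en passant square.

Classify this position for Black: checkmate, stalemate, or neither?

Black to move; black king on a1.
In check: yes, from the white rook on a2.
King squares — b1: attacked by Na3; a2: attacked by Nb4; b2: attacked by Ra2.
Legal moves for Black: none.
In check with no legal moves → checkmate.

checkmate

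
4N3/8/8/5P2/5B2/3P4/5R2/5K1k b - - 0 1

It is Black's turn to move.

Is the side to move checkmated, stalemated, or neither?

Black to move; black king on h1.
In check: no.
King squares — g1: attacked by Kf1; g2: attacked by Kf1; h2: attacked by Rf2.
Legal moves for Black: none.
Not in check and no legal moves → stalemate.

stalemate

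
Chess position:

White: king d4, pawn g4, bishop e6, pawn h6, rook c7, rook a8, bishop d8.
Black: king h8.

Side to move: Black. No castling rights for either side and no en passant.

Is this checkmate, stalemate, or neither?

stalemate

Black to move; black king on h8.
In check: no.
King squares — g7: attacked by Ph6; h7: attacked by Rc7; g8: attacked by Be6.
Legal moves for Black: none.
Not in check and no legal moves → stalemate.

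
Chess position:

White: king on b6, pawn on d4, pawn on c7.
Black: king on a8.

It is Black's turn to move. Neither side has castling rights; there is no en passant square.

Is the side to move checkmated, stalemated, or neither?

stalemate

Black to move; black king on a8.
In check: no.
King squares — a7: attacked by Kb6; b7: attacked by Kb6; b8: attacked by Pc7.
Legal moves for Black: none.
Not in check and no legal moves → stalemate.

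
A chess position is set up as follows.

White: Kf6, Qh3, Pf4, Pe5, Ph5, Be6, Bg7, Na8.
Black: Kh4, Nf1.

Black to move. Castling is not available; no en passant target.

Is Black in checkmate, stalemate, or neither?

Black to move; black king on h4.
In check: yes, from the white queen on h3.
King squares — g3: attacked by Qh3; h3: attacked by Be6; g4: attacked by Qh3; g5: attacked by Pf4; h5: attacked by Qh3.
Legal moves for Black: none.
In check with no legal moves → checkmate.

checkmate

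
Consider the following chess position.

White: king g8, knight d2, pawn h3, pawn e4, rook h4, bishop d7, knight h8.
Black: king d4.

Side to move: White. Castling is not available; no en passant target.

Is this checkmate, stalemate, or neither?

White to move; white king on g8.
In check: no.
Legal moves for White include: Nf7, Ng6, Kf8, Kh7, Kg7, Kf7, Be8, Bc8, Be6, Bc6, Bf5, Bb5, Bg4, Ba4, Rh7, Rh6, Rh5, Rg4, ... (list truncated; more exist).
White has legal moves and is not in check → neither.

neither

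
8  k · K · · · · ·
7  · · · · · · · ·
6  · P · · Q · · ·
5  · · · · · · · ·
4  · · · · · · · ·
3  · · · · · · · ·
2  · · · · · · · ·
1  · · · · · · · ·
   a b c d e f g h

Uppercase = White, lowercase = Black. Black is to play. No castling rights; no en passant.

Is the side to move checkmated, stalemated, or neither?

Black to move; black king on a8.
In check: no.
King squares — a7: attacked by Pb6; b7: attacked by Kc8; b8: attacked by Kc8.
Legal moves for Black: none.
Not in check and no legal moves → stalemate.

stalemate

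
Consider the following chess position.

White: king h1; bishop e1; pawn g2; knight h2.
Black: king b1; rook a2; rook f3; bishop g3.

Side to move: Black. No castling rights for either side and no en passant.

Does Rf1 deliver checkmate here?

After Rf1: white king on h1; in check: yes, from the black rook on f1.
White has 1 legal reply: Nxf1.
In check but a legal move exists → not checkmate.

no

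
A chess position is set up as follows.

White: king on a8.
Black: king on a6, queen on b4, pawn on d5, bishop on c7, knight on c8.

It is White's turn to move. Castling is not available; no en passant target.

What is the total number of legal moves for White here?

White to move; king on a8.
In check: no.
Legal moves: none.
Count: 0.

0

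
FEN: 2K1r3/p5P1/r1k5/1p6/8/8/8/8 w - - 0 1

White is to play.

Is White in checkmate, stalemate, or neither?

checkmate

White to move; white king on c8.
In check: yes, from the black rook on e8.
King squares — b7: attacked by Kc6; c7: attacked by Kc6; d7: attacked by Kc6; b8: attacked by Re8; d8: attacked by Re8.
Legal moves for White: none.
In check with no legal moves → checkmate.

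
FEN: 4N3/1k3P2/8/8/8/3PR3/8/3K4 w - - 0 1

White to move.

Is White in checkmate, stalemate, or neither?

White to move; white king on d1.
In check: no.
Legal moves for White include: Ng7, Nc7, Nf6, Nd6+, Re7+, Re6, Re5, Re4, Rh3, Rg3, Rf3, Re2, Re1, Ke2, Kd2, Kc2, Ke1, Kc1, ... (list truncated; more exist).
White has legal moves and is not in check → neither.

neither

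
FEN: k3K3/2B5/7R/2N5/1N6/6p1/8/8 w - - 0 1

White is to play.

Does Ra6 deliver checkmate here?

After Ra6: black king on a8; in check: yes, from the white rook on a6.
King squares — a7: attacked by Ra6; b7: attacked by Nc5; b8: attacked by Bc7.
Black has no legal moves → checkmate.

yes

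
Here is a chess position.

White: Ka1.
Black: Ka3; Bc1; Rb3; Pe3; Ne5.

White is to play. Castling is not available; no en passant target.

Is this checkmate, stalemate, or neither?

stalemate

White to move; white king on a1.
In check: no.
King squares — b1: attacked by Rb3; a2: attacked by Ka3; b2: attacked by Bc1.
Legal moves for White: none.
Not in check and no legal moves → stalemate.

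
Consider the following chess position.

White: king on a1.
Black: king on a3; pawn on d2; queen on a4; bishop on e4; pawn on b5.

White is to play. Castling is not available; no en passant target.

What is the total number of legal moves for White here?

White to move; king on a1.
In check: no.
Legal moves: none.
Count: 0.

0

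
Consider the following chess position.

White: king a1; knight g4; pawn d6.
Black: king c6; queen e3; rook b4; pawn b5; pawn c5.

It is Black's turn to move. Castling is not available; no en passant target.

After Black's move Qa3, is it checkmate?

yes

After Qa3: white king on a1; in check: yes, from the black queen on a3.
King squares — b1: attacked by Rb4; a2: attacked by Qa3; b2: attacked by Qa3.
White has no legal moves → checkmate.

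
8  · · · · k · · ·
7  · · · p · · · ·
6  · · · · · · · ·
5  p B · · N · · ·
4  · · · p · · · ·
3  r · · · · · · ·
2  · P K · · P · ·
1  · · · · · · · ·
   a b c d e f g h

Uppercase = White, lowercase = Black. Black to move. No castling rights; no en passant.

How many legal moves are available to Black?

Black to move; king on e8.
In check: no.
Legal moves: Kf8, Kd8, Ke7, Ra4, Rh3, Rg3, Rf3, Re3, Rd3, Rc3+, Rb3, Ra2, Ra1, a4, d3+.
Count: 15.

15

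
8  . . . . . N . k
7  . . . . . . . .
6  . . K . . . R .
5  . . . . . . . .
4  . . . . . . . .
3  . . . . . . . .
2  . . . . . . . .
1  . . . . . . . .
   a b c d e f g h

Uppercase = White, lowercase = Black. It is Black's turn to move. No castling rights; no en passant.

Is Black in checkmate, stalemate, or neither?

Black to move; black king on h8.
In check: no.
King squares — g7: attacked by Rg6; h7: attacked by Nf8; g8: attacked by Rg6.
Legal moves for Black: none.
Not in check and no legal moves → stalemate.

stalemate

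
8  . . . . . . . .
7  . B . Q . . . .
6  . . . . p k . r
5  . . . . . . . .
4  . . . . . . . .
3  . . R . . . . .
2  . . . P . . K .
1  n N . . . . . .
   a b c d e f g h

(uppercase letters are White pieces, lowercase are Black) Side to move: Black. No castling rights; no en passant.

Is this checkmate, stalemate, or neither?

Black to move; black king on f6.
In check: no.
Legal moves for Black: Rh8, Rh7, Rg6+, Rh5, Rh4, Rh3, Rh2+, Rh1, Kg6, Kg5, Kf5, Ke5, Nb3, Nc2, e5.
Black has 15 legal moves and is not in check → neither.

neither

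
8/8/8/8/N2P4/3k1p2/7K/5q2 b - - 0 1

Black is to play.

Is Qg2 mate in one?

After Qg2: white king on h2; in check: yes, from the black queen on g2.
King squares — g1: attacked by Qg2; h1: attacked by Qg2; g2: attacked by Pf3; g3: attacked by Qg2; h3: attacked by Qg2.
White has no legal moves → checkmate.

yes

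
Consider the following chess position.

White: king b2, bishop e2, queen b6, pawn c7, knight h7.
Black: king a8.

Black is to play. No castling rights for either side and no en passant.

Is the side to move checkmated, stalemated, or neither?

stalemate

Black to move; black king on a8.
In check: no.
King squares — a7: attacked by Qb6; b7: attacked by Qb6; b8: attacked by Qb6.
Legal moves for Black: none.
Not in check and no legal moves → stalemate.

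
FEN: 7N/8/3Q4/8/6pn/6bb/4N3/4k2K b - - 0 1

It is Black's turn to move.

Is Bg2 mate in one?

no

After Bg2: white king on h1; in check: yes, from the black bishop on g2.
White has 1 legal reply: Kg1.
In check but a legal move exists → not checkmate.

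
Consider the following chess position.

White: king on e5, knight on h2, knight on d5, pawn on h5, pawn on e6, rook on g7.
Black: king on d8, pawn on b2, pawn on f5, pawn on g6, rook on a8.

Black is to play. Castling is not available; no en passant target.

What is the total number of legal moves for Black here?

Black to move; king on d8.
In check: no.
Legal moves: Ke8, Kc8, Rc8, Rb8, Ra7, Ra6, Ra5, Ra4, Ra3, Ra2, Ra1, gxh5, g5, f4, b1=Q, b1=R, b1=B, b1=N.
Count: 18.

18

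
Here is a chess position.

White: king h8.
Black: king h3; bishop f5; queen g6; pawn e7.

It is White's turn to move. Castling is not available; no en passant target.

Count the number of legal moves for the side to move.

White to move; king on h8.
In check: no.
Legal moves: none.
Count: 0.

0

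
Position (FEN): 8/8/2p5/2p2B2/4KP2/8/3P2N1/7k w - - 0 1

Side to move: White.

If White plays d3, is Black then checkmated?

no

After d3: black king on h1; in check: no.
Black is not in check, so this cannot be checkmate.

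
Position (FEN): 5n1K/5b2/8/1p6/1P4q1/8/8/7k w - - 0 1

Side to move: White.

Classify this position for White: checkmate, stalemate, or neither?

stalemate

White to move; white king on h8.
In check: no.
King squares — g7: attacked by Qg4; h7: attacked by Nf8; g8: attacked by Qg4.
Legal moves for White: none.
Not in check and no legal moves → stalemate.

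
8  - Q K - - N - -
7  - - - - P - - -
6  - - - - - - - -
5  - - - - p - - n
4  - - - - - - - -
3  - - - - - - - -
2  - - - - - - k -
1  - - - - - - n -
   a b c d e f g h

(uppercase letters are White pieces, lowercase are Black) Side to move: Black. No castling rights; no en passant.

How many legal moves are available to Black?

Black to move; king on g2.
In check: no.
Legal moves: Ng7, Nf6, Nf4, Ng3, Kh3, Kg3, Kf3, Kh2, Kf2, Kh1, Kf1, Nh3, Nf3, Ne2, e4.
Count: 15.

15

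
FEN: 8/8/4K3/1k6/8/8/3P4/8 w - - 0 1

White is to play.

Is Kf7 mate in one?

After Kf7: black king on b5; in check: no.
Black is not in check, so this cannot be checkmate.

no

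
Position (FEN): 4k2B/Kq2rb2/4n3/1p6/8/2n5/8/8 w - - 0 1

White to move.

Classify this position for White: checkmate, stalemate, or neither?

checkmate

White to move; white king on a7.
In check: yes, from the black queen on b7.
King squares — a6: attacked by Qb7; b6: attacked by Qb7; b7: attacked by Re7; a8: attacked by Qb7; b8: attacked by Qb7.
Legal moves for White: none.
In check with no legal moves → checkmate.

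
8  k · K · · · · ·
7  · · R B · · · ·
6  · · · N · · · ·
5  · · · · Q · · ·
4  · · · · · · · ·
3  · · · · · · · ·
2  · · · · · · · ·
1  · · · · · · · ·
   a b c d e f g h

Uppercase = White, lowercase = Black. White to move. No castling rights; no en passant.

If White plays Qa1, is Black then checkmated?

yes

After Qa1: black king on a8; in check: yes, from the white queen on a1.
King squares — a7: attacked by Qa1; b7: attacked by Nd6; b8: attacked by Kc8.
Black has no legal moves → checkmate.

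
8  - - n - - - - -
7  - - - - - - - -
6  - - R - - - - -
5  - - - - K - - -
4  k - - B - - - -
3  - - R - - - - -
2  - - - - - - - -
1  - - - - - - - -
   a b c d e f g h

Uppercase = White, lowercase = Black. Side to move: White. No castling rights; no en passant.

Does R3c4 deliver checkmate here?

no

After R3c4: black king on a4; in check: yes, from the white rook on c4.
Black has 4 legal replies: Kb5, Ka5, Kb3, Ka3.
In check but a legal move exists → not checkmate.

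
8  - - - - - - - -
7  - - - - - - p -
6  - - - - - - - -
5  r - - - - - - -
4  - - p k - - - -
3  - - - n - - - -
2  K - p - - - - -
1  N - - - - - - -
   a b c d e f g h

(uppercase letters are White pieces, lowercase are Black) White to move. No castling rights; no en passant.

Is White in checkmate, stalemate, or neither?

checkmate

White to move; white king on a2.
In check: yes, from the black rook on a5.
King squares — a1: own knight; b1: attacked by Pc2; b2: attacked by Nd3; a3: attacked by Ra5; b3: attacked by Pc4.
Legal moves for White: none.
In check with no legal moves → checkmate.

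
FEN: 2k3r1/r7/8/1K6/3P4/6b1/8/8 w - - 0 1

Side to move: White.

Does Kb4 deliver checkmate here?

After Kb4: black king on c8; in check: no.
Black is not in check, so this cannot be checkmate.

no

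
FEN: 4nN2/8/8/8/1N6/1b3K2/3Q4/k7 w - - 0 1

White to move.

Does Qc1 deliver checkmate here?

yes

After Qc1: black king on a1; in check: yes, from the white queen on c1.
King squares — b1: attacked by Qc1; a2: attacked by Nb4; b2: attacked by Qc1.
Black has no legal moves → checkmate.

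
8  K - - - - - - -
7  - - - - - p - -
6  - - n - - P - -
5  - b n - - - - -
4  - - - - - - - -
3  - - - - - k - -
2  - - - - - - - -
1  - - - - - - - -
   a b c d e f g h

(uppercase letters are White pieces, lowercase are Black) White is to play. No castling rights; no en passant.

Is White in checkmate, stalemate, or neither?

White to move; white king on a8.
In check: no.
King squares — a7: attacked by Nc6; b7: attacked by Nc5; b8: attacked by Nc6.
Legal moves for White: none.
Not in check and no legal moves → stalemate.

stalemate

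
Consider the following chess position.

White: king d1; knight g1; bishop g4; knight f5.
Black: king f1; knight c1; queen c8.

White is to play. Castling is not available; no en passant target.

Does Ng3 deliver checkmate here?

no

After Ng3: black king on f1; in check: yes, from the white knight on g3.
Black has 3 legal replies: Kg2, Kf2, Kxg1.
In check but a legal move exists → not checkmate.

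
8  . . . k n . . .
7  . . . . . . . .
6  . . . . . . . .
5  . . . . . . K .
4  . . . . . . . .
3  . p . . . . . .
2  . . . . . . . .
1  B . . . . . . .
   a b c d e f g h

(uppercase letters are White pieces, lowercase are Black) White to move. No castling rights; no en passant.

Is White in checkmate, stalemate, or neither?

White to move; white king on g5.
In check: no.
Legal moves for White: Kh6, Kg6, Kh5, Kf5, Kh4, Kg4, Kf4, Bh8, Bg7, Bf6+, Be5, Bd4, Bc3, Bb2.
White has 14 legal moves and is not in check → neither.

neither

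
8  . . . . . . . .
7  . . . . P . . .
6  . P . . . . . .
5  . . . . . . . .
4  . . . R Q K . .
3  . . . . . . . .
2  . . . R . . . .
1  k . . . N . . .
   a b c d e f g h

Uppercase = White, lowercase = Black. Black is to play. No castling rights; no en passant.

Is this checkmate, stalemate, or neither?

Black to move; black king on a1.
In check: no.
King squares — b1: attacked by Qe4; a2: attacked by Rd2; b2: attacked by Rd2.
Legal moves for Black: none.
Not in check and no legal moves → stalemate.

stalemate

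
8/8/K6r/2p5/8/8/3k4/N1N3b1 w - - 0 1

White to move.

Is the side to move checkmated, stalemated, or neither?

White to move; white king on a6.
In check: yes, from the black rook on h6.
King squares — a5: available; b5: available; b6: attacked by Rh6; a7: available; b7: available.
Legal moves for White: Kb7, Ka7, Kb5, Ka5.
White is in check but has 4 legal moves → neither.

neither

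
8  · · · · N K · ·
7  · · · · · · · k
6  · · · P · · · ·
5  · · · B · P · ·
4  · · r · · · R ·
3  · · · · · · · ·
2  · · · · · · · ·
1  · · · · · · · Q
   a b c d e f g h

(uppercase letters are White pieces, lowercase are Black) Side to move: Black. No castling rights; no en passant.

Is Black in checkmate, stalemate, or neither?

checkmate

Black to move; black king on h7.
In check: yes, from the white queen on h1.
King squares — g6: attacked by Rg4; h6: attacked by Qh1; g7: attacked by Rg4; g8: attacked by Rg4; h8: attacked by Qh1.
Legal moves for Black: none.
In check with no legal moves → checkmate.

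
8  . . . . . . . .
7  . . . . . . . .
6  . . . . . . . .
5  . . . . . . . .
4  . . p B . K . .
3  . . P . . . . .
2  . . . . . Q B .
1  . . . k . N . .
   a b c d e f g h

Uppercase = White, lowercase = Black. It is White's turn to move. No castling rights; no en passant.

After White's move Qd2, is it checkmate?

yes

After Qd2: black king on d1; in check: yes, from the white queen on d2.
King squares — c1: attacked by Qd2; e1: attacked by Qd2; c2: attacked by Qd2; d2: attacked by Nf1; e2: attacked by Qd2.
Black has no legal moves → checkmate.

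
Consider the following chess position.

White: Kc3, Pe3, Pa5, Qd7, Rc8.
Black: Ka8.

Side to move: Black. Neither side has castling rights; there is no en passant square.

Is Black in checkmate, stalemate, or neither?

Black to move; black king on a8.
In check: yes, from the white rook on c8.
King squares — a7: attacked by Qd7; b7: attacked by Qd7; b8: attacked by Rc8.
Legal moves for Black: none.
In check with no legal moves → checkmate.

checkmate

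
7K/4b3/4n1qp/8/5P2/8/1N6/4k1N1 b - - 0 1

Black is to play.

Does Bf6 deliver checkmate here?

After Bf6: white king on h8; in check: yes, from the black bishop on f6.
King squares — g7: attacked by Ne6; h7: attacked by Qg6; g8: attacked by Qg6.
White has no legal moves → checkmate.

yes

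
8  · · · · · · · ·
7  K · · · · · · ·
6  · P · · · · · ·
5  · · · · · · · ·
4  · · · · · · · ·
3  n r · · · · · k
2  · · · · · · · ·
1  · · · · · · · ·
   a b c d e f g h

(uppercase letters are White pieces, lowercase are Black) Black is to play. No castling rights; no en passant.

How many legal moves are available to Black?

Black to move; king on h3.
In check: no.
Legal moves: Kh4, Kg4, Kg3, Kh2, Kg2, Rxb6, Rb5, Rb4, Rg3, Rf3, Re3, Rd3, Rc3, Rb2, Rb1, Nb5+, Nc4, Nc2, Nb1.
Count: 19.

19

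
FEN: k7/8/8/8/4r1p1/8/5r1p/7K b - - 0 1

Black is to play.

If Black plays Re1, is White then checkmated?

After Re1: white king on h1; in check: yes, from the black rook on e1.
King squares — g1: attacked by Re1; g2: attacked by Rf2; h2: attacked by Rf2.
White has no legal moves → checkmate.

yes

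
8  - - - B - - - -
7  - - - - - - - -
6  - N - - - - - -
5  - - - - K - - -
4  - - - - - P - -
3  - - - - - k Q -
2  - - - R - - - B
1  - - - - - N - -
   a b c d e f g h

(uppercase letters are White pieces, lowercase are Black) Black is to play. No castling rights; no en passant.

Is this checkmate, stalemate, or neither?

Black to move; black king on f3.
In check: yes, from the white queen on g3.
King squares — e2: attacked by Rd2; f2: attacked by Rd2; g2: attacked by Rd2; e3: attacked by Nf1; g3: attacked by Nf1; e4: attacked by Ke5; f4: attacked by Qg3; g4: attacked by Qg3.
Legal moves for Black: none.
In check with no legal moves → checkmate.

checkmate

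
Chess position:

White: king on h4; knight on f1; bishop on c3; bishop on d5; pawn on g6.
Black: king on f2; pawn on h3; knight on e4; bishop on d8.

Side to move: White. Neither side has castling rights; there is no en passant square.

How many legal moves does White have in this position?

White to move; king on h4.
In check: yes, from the black bishop on d8.
Legal moves: Kh5, Kg4, Kxh3, Bf6.
Count: 4.

4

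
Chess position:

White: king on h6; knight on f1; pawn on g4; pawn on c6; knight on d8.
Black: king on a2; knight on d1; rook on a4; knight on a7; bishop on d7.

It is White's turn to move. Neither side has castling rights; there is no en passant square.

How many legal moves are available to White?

White to move; king on h6.
In check: no.
Legal moves: Nf7, Nb7, Ne6, Kh7, Kg7, Kg6, Kh5, Kg5, Ng3, Ne3, Nh2, Nd2, cxd7, c7, g5.
Count: 15.

15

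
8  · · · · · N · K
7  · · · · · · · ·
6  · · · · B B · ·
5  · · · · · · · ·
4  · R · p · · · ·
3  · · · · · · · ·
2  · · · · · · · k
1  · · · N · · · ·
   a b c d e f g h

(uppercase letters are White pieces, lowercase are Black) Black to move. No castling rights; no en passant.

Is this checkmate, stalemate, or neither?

neither

Black to move; black king on h2.
In check: no.
Legal moves for Black: Kg3, Kg2, Kh1, Kg1, d3.
Black has 5 legal moves and is not in check → neither.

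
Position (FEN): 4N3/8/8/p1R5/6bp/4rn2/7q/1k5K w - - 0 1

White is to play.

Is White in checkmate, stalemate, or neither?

checkmate

White to move; white king on h1.
In check: yes, from the black queen on h2.
King squares — g1: attacked by Qh2; g2: attacked by Qh2; h2: attacked by Nf3.
Legal moves for White: none.
In check with no legal moves → checkmate.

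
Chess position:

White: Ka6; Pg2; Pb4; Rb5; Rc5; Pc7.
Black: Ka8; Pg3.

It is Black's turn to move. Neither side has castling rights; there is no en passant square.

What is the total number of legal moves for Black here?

Black to move; king on a8.
In check: no.
Legal moves: none.
Count: 0.

0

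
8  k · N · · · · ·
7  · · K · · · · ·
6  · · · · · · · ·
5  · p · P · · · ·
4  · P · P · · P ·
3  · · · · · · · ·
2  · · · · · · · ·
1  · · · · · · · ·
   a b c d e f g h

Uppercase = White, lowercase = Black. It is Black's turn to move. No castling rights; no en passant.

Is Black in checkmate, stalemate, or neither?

Black to move; black king on a8.
In check: no.
King squares — a7: attacked by Nc8; b7: attacked by Kc7; b8: attacked by Kc7.
Legal moves for Black: none.
Not in check and no legal moves → stalemate.

stalemate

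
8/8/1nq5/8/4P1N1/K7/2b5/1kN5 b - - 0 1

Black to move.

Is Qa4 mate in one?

After Qa4: white king on a3; in check: yes, from the black queen on a4.
King squares — a2: attacked by Kb1; b2: attacked by Kb1; b3: attacked by Bc2; a4: attacked by Bc2; b4: attacked by Qa4.
White has no legal moves → checkmate.

yes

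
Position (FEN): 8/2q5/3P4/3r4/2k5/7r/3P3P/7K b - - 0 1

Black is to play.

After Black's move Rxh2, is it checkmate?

After Rxh2: white king on h1; in check: yes, from the black rook on h2.
White has 2 legal replies: Kxh2, Kg1.
In check but a legal move exists → not checkmate.

no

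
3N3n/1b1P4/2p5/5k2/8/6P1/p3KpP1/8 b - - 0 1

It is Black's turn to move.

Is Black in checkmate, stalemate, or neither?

neither

Black to move; black king on f5.
In check: no.
Legal moves for Black include: Nf7, Ng6, Bc8, Ba8, Ba6+, Kg6, Kf6, Kg5, Ke5, Kg4, Ke4, c5, f1=Q+, f1=R, f1=B+, f1=N, a1=Q, a1=R, ... (list truncated; more exist).
Black has legal moves and is not in check → neither.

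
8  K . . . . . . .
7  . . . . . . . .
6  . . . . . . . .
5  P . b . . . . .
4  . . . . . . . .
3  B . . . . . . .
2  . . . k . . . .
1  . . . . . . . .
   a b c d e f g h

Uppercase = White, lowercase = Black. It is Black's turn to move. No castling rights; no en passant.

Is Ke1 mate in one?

no

After Ke1: white king on a8; in check: no.
White is not in check, so this cannot be checkmate.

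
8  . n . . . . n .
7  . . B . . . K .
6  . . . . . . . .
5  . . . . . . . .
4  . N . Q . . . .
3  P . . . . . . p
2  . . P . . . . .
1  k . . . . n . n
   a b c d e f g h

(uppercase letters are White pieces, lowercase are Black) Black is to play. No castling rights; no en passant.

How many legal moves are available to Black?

Black to move; king on a1.
In check: yes, from the white queen on d4.
Legal moves: Kb1.
Count: 1.

1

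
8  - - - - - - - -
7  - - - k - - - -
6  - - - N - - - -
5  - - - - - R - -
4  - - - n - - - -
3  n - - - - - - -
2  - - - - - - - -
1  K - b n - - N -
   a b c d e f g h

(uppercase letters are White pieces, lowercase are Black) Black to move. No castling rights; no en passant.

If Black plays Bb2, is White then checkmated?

no

After Bb2: white king on a1; in check: yes, from the black bishop on b2.
White has 1 legal reply: Ka2.
In check but a legal move exists → not checkmate.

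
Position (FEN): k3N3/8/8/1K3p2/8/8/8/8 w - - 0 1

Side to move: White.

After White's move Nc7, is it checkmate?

no

After Nc7: black king on a8; in check: yes, from the white knight on c7.
Black has 3 legal replies: Kb8, Kb7, Ka7.
In check but a legal move exists → not checkmate.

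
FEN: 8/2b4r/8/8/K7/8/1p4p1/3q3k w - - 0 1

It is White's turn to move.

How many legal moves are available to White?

3

White to move; king on a4.
In check: yes, from the black queen on d1.
Legal moves: Kb5, Kb4, Ka3.
Count: 3.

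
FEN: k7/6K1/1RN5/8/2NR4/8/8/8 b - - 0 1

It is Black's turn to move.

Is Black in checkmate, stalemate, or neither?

stalemate

Black to move; black king on a8.
In check: no.
King squares — a7: attacked by Nc6; b7: attacked by Rb6; b8: attacked by Rb6.
Legal moves for Black: none.
Not in check and no legal moves → stalemate.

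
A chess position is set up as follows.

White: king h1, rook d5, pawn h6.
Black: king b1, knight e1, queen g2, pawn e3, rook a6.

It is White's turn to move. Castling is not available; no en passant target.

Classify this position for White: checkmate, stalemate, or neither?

checkmate

White to move; white king on h1.
In check: yes, from the black queen on g2.
King squares — g1: attacked by Qg2; g2: attacked by Ne1; h2: attacked by Qg2.
Legal moves for White: none.
In check with no legal moves → checkmate.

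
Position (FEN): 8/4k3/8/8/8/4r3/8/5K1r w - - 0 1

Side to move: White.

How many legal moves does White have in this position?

2

White to move; king on f1.
In check: yes, from the black rook on h1.
Legal moves: Kg2, Kf2.
Count: 2.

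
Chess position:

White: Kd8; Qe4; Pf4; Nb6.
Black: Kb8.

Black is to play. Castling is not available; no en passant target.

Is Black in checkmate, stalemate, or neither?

neither

Black to move; black king on b8.
In check: no.
Legal moves for Black: Ka7.
Black has 1 legal move and is not in check → neither.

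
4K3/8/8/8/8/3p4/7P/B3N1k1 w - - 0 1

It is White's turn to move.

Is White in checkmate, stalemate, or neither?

neither

White to move; white king on e8.
In check: no.
Legal moves for White: Kf8, Kd8, Kf7, Ke7, Kd7, Nf3+, Nxd3, Ng2, Nc2, Bh8, Bg7, Bf6, Be5, Bd4+, Bc3, Bb2, h3, h4.
White has 18 legal moves and is not in check → neither.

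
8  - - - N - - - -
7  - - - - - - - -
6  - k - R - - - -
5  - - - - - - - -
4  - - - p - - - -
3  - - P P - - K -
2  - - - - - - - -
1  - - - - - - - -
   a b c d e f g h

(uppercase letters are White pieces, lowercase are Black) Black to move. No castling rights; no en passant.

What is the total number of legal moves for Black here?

5

Black to move; king on b6.
In check: yes, from the white rook on d6.
Legal moves: Kc7, Ka7, Kc5, Kb5, Ka5.
Count: 5.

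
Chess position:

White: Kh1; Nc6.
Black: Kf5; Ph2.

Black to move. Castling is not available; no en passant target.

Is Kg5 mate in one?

no

After Kg5: white king on h1; in check: no.
White is not in check, so this cannot be checkmate.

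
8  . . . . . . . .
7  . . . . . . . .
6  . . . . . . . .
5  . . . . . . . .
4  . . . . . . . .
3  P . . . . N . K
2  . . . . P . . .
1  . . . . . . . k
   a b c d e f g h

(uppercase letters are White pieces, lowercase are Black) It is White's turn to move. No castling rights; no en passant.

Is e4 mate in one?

After e4: black king on h1; in check: no.
Black is not in check, so this cannot be checkmate.

no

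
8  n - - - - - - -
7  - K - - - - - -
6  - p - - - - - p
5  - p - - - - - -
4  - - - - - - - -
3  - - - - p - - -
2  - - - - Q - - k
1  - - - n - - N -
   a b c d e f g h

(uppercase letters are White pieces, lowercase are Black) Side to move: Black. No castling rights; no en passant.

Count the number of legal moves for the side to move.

Black to move; king on h2.
In check: yes, from the white queen on e2.
Legal moves: Kg3, Kh1, Kxg1, Nf2.
Count: 4.

4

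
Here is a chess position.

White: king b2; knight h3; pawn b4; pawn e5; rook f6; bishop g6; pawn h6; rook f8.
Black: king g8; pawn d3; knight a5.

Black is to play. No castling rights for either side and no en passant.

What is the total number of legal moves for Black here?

0

Black to move; king on g8.
In check: yes, from the white rook on f8.
Legal moves: none.
Count: 0.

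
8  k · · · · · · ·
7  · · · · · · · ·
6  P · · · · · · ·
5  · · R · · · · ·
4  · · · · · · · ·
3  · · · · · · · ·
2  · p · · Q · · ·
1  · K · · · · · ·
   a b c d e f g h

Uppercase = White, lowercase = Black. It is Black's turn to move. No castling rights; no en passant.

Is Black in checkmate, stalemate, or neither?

Black to move; black king on a8.
In check: no.
Legal moves for Black: Kb8, Ka7.
Black has 2 legal moves and is not in check → neither.

neither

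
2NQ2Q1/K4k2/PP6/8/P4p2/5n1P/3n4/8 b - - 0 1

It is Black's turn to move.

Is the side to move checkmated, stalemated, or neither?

Black to move; black king on f7.
In check: yes, from the white queen on g8.
King squares — e6: attacked by Qg8; f6: attacked by Qd8; g6: attacked by Qg8; e7: attacked by Nc8; g7: attacked by Qg8; e8: attacked by Qd8; f8: attacked by Qd8; g8: attacked by Qd8.
Legal moves for Black: none.
In check with no legal moves → checkmate.

checkmate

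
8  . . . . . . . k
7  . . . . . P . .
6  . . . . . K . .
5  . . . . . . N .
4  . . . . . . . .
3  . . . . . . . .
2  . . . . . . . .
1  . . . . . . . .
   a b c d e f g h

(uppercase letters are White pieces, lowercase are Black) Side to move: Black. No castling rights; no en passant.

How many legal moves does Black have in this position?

0

Black to move; king on h8.
In check: no.
Legal moves: none.
Count: 0.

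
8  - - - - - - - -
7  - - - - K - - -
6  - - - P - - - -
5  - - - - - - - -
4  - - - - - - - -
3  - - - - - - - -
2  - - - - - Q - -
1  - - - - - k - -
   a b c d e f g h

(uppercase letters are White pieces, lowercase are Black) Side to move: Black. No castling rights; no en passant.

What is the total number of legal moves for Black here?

Black to move; king on f1.
In check: yes, from the white queen on f2.
Legal moves: Kxf2.
Count: 1.

1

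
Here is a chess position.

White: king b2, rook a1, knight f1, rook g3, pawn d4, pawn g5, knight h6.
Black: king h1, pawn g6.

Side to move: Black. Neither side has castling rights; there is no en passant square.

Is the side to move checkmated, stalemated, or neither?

Black to move; black king on h1.
In check: no.
King squares — g1: attacked by Rg3; g2: attacked by Rg3; h2: attacked by Nf1.
Legal moves for Black: none.
Not in check and no legal moves → stalemate.

stalemate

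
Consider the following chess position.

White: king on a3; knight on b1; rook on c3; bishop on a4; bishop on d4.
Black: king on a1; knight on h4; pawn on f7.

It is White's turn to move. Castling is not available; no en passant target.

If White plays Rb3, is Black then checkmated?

yes

After Rb3: black king on a1; in check: yes, from the white bishop on d4.
King squares — b1: attacked by Rb3; a2: attacked by Ka3; b2: attacked by Ka3.
Black has no legal moves → checkmate.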